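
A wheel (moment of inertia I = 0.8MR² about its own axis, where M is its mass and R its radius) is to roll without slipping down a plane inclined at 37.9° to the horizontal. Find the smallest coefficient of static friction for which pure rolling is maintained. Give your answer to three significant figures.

Here I = 0.8MR², so the shape factor k = I/(MR²) = 0.8.
Along the incline Mg sinθ − f = Ma, and torque about the center fR = Iα = kMR²(a/R) gives f = kMa.
These give a = g sinθ/(1+k) and the required friction f = kMg sinθ/(1+k).
With N = Mg cosθ, the no-slip condition f ≤ μN gives μ_min = f/N = k tanθ/(1+k).
μ_min = 0.8 × tan37.9° / 1.8 ≈ 0.346.

μ_min ≈ 0.346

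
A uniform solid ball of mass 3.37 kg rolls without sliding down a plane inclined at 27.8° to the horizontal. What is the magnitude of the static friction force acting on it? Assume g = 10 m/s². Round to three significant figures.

For this body I = (2/5)MR², i.e. k = I/(MR²) = 0.4.
Newton's second law down the slope: Mg sinθ − f = Ma. The torque equation fR = Iα (with α = a/R) gives f = kMa.
Combining, a = g sinθ/(1+k) and f = kMa = kMg sinθ/(1+k).
f = 0.4 × 3.37 × 10 × sin27.8° / 1.4 ≈ 4.49 N.

f ≈ 4.49 N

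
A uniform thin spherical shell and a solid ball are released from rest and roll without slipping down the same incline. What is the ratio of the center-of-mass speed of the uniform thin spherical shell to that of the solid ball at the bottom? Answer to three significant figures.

Each satisfies Mgh = ½(1+k)Mv² with k = I/(MR²), so v ∝ 1/√(1+k).
For the uniform thin spherical shell k = 2/3; for the solid ball k = 0.4.
v₁/v₂ = √((1+k₂)/(1+k₁)) = √(1.4/1.667) ≈ 0.917.

v_ratio ≈ 0.917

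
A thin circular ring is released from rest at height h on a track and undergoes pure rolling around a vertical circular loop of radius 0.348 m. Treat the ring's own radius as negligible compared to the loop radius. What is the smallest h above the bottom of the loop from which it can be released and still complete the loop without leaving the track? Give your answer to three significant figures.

For this body I = MR², i.e. k = I/(MR²) = 1.
At the top, contact is just lost when gravity alone supplies the centripetal force: Mg = Mv_top²/r, i.e. v_top² = gr.
With ω = v/R, the kinetic energy at speed v is ½(1+k)Mv² = Mv².
Energy conservation from release (height h) to the top (height 2r): Mgh = Mg(2r) + M·gr.
Thus h_min = 2r + (1+k)r/2 = r(2 + 2/2) = 0.348 × 3 ≈ 1.04 m.

h_min ≈ 1.04 m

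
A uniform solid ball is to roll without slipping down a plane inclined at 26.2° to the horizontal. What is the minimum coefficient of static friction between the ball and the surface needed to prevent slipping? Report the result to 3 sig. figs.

μ_min ≈ 0.141

With I = (2/5)MR², the ratio k = I/(MR²) is 0.4.
Newton's second law down the slope: Mg sinθ − f = Ma. The torque equation fR = Iα (with α = a/R) gives f = kMa.
These give a = g sinθ/(1+k) and the required friction f = kMg sinθ/(1+k).
The normal force is N = Mg cosθ, so μ_min = f/N = k tanθ/(1+k).
μ_min = 0.4 × tan26.2° / 1.4 ≈ 0.141.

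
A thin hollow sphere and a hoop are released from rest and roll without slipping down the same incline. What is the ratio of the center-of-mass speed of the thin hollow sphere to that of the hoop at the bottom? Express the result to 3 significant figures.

v_ratio ≈ 1.10

Each satisfies Mgh = ½(1+k)Mv² with k = I/(MR²), so v ∝ 1/√(1+k).
For the thin hollow sphere k = 2/3; for the hoop k = 1.
v₁/v₂ = √((1+k₂)/(1+k₁)) = √(2/1.667) ≈ 1.10.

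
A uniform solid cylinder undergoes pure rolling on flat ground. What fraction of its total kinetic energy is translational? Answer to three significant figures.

fraction ≈ 0.667

Here I = (1/2)MR², so the shape factor k = I/(MR²) = 0.5.
Since ω = v/R, the translational part is ½Mv² and the rotational part is ½I(v/R)² = ½kMv²; the total is ½(1+k)Mv².
The translational fraction is therefore 1/(1+k) = 1/1.5 ≈ 0.667.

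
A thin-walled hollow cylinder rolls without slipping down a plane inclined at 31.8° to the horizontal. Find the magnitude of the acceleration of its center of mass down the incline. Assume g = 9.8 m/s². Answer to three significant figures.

a ≈ 2.58 m/s²

With I = MR², the ratio k = I/(MR²) is 1.
Along the incline Mg sinθ − f = Ma, and torque about the center fR = Iα = kMR²(a/R) gives f = kMa.
Eliminating f: Mg sinθ = (1+k)Ma, so a = g sinθ/(1+k) = 9.8 × sin31.8° / 2 ≈ 2.58 m/s².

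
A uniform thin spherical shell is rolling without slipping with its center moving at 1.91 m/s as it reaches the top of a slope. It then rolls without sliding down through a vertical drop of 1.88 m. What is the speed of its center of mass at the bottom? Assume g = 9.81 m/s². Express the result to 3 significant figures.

v ≈ 5.08 m/s

For this body I = (2/3)MR², i.e. k = I/(MR²) = 2/3.
Rolling without slipping gives ω = v/R, so the total kinetic energy is ½Mv² + ½Iω² = ½(1+k)Mv² = (5/6)Mv².
Conserving energy between top and bottom: (5/6)Mv² = (5/6)Mv₀² + Mgh, hence v² = v₀² + 2gh/(1+k).
v = √(1.91² + 2×9.81×1.88/1.667) = √25.78 ≈ 5.08 m/s.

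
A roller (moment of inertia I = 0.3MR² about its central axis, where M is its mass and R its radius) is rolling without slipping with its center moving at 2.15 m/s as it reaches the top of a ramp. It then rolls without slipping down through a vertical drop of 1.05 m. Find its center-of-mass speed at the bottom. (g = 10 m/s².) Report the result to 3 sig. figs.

The moment of inertia is 0.3MR², giving k ≡ I/(MR²) = 0.3.
Pure rolling means v = ωR; then KE = ½Mv² + ½I(v/R)² = ½(1+k)Mv² = (13/20)Mv².
Energy conservation: (13/20)Mv₀² + Mgh = (13/20)Mv², so v² = v₀² + 2gh/(1+k).
v = √(2.15² + 2×10×1.05/1.3) = √20.78 ≈ 4.56 m/s.

v ≈ 4.56 m/s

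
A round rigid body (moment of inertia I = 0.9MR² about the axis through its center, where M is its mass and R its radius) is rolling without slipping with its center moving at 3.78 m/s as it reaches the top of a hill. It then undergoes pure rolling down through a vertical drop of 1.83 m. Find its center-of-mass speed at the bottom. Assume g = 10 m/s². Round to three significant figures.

Here I = 0.9MR², so the shape factor k = I/(MR²) = 0.9.
Rolling without slipping gives ω = v/R, so the total kinetic energy is ½Mv² + ½Iω² = ½(1+k)Mv² = (19/20)Mv².
Energy conservation: (19/20)Mv₀² + Mgh = (19/20)Mv², so v² = v₀² + 2gh/(1+k).
v = √(3.78² + 2×10×1.83/1.9) = √33.55 ≈ 5.79 m/s.

v ≈ 5.79 m/s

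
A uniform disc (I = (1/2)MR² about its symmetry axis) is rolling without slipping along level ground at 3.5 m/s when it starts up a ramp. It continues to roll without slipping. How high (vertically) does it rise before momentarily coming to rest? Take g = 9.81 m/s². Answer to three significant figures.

Here I = (1/2)MR², so the shape factor k = I/(MR²) = 0.5.
Since it rolls without slipping, ω = v/R and KE = ½Mv² + ½Iω² = ½(1+k)Mv² = (3/4)Mv².
At the top the kinetic energy is zero, so (3/4)Mv₀² = Mgh.
Thus h = (1+k)v₀²/(2g) = 1.5 × 3.5² / (2 × 9.81) ≈ 0.937 m.

h ≈ 0.937 m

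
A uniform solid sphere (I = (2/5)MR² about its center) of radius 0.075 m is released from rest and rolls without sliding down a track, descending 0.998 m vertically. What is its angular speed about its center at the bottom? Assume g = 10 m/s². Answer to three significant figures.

The moment of inertia is (2/5)MR², giving k ≡ I/(MR²) = 0.4.
The rolling condition ω = v/R makes the rotational term ½I(v/R)² = ½kMv², so KE_total = ½(1+k)Mv² = (7/10)Mv².
Energy conservation Mgh = ½(1+k)Mv² gives v = √(2gh/(1+k)) = √(2 × 10 × 0.998 / 1.4) = 3.776 m/s.
The angular speed follows from ω = v/R = 3.776/0.075 ≈ 50.3 rad/s.

ω ≈ 50.3 rad/s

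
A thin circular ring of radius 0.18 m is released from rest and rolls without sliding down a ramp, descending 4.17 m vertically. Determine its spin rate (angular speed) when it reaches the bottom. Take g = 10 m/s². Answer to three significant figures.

ω ≈ 35.9 rad/s

With I = MR², the ratio k = I/(MR²) is 1.
Since it rolls without slipping, ω = v/R and KE = ½Mv² + ½Iω² = ½(1+k)Mv² = Mv².
Energy conservation Mgh = ½(1+k)Mv² gives v = √(2gh/(1+k)) = √(2 × 10 × 4.17 / 2) = 6.458 m/s.
The angular speed follows from ω = v/R = 6.458/0.18 ≈ 35.9 rad/s.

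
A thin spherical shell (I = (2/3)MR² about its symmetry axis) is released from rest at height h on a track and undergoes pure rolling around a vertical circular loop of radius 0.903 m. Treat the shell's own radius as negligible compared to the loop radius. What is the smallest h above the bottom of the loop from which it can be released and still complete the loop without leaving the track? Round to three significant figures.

h_min ≈ 2.56 m

Here I = (2/3)MR², so the shape factor k = I/(MR²) = 2/3.
At the top, contact is just lost when gravity alone supplies the centripetal force: Mg = Mv_top²/r, i.e. v_top² = gr.
With ω = v/R, the kinetic energy at speed v is ½(1+k)Mv² = (5/6)Mv².
Energy conservation from release (height h) to the top (height 2r): Mgh = Mg(2r) + (5/6)M·gr.
Thus h_min = 2r + (1+k)r/2 = r(2 + 1.667/2) = 0.903 × 2.833 ≈ 2.56 m.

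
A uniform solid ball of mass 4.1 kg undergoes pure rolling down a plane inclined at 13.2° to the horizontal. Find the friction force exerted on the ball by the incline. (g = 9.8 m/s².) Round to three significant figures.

For this body I = (2/5)MR², i.e. k = I/(MR²) = 0.4.
Along the incline Mg sinθ − f = Ma, and torque about the center fR = Iα = kMR²(a/R) gives f = kMa.
Combining, a = g sinθ/(1+k) and f = kMa = kMg sinθ/(1+k).
f = 0.4 × 4.1 × 9.8 × sin13.2° / 1.4 ≈ 2.62 N.

f ≈ 2.62 N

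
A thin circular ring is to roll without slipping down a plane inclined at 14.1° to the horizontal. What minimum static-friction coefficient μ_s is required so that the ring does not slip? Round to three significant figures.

For this body I = MR², i.e. k = I/(MR²) = 1.
Translational: Mg sinθ − f = Ma. Rotational about the CM: fR = Iα = kMRa, so f = kMa.
These give a = g sinθ/(1+k) and the required friction f = kMg sinθ/(1+k).
The normal force is N = Mg cosθ, so μ_min = f/N = k tanθ/(1+k).
μ_min = 1 × tan14.1° / 2 ≈ 0.126.

μ_min ≈ 0.126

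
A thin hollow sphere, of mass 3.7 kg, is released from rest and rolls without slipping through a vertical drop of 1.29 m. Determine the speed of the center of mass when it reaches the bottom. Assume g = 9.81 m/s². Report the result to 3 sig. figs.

The moment of inertia is (2/3)MR², giving k ≡ I/(MR²) = 2/3.
Since it rolls without slipping, ω = v/R and KE = ½Mv² + ½Iω² = ½(1+k)Mv² = (5/6)Mv².
Setting Mgh = (5/6)Mv² gives v = √(2gh/(1+k)) = √(2·9.81·1.29/1.667) ≈ 3.90 m/s.

v ≈ 3.90 m/s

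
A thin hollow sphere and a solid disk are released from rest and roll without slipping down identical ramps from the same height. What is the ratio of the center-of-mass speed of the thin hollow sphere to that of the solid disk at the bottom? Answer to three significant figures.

Each satisfies Mgh = ½(1+k)Mv² with k = I/(MR²), so v ∝ 1/√(1+k).
For the thin hollow sphere k = 2/3; for the solid disk k = 0.5.
v₁/v₂ = √((1+k₂)/(1+k₁)) = √(1.5/1.667) ≈ 0.949.

v_ratio ≈ 0.949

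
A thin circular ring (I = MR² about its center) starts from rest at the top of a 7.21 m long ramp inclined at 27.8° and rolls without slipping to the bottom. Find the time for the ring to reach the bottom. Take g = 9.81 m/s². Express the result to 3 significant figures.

Here I = MR², so the shape factor k = I/(MR²) = 1.
Newton's second law down the slope: Mg sinθ − f = Ma. The torque equation fR = Iα (with α = a/R) gives f = kMa.
Hence a = g sinθ/(1+k) = 9.81×sin27.8°/2 = 2.288 m/s².
Starting from rest, L = ½at², so t = √(2L/a) = √(2×7.21/2.288) ≈ 2.51 s.

t ≈ 2.51 s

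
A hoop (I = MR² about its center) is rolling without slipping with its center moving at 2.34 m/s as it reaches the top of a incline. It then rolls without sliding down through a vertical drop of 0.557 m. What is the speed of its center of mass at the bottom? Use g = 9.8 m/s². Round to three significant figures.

With I = MR², the ratio k = I/(MR²) is 1.
Since it rolls without slipping, ω = v/R and KE = ½Mv² + ½Iω² = ½(1+k)Mv² = Mv².
Conserving energy between top and bottom: Mv² = Mv₀² + Mgh, hence v² = v₀² + 2gh/(1+k).
v = √(2.34² + 2×9.8×0.557/2) = √10.93 ≈ 3.31 m/s.

v ≈ 3.31 m/s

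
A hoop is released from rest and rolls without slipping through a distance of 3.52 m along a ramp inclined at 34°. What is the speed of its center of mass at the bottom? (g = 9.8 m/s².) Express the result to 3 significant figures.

v ≈ 4.39 m/s

The moment of inertia is MR², giving k ≡ I/(MR²) = 1.
Rolling without slipping gives ω = v/R, so the total kinetic energy is ½Mv² + ½Iω² = ½(1+k)Mv² = Mv².
The vertical drop is h = L sinθ = 3.52 × sin34° = 1.968 m.
Setting Mgh = Mv² gives v = √(2gh/(1+k)) = √(2·9.8·1.968/2) ≈ 4.39 m/s.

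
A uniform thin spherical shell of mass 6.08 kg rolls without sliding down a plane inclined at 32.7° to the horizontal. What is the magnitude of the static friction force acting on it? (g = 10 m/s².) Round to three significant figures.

f ≈ 13.1 N

The moment of inertia is (2/3)MR², giving k ≡ I/(MR²) = 2/3.
Newton's second law down the slope: Mg sinθ − f = Ma. The torque equation fR = Iα (with α = a/R) gives f = kMa.
Combining, a = g sinθ/(1+k) and f = kMa = kMg sinθ/(1+k).
f = (2/3) × 6.08 × 10 × sin32.7° / 1.667 ≈ 13.1 N.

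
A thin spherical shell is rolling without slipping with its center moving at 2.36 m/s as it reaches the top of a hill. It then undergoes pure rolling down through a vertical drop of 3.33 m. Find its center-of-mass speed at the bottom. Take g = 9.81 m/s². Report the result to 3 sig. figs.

v ≈ 6.69 m/s

The moment of inertia is (2/3)MR², giving k ≡ I/(MR²) = 2/3.
The rolling condition ω = v/R makes the rotational term ½I(v/R)² = ½kMv², so KE_total = ½(1+k)Mv² = (5/6)Mv².
Energy conservation: (5/6)Mv₀² + Mgh = (5/6)Mv², so v² = v₀² + 2gh/(1+k).
v = √(2.36² + 2×9.81×3.33/1.667) = √44.77 ≈ 6.69 m/s.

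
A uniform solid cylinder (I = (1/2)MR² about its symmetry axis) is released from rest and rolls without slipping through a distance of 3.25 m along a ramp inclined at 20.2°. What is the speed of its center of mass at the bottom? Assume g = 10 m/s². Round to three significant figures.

With I = (1/2)MR², the ratio k = I/(MR²) is 0.5.
The rolling condition ω = v/R makes the rotational term ½I(v/R)² = ½kMv², so KE_total = ½(1+k)Mv² = (3/4)Mv².
The vertical drop is h = L sinθ = 3.25 × sin20.2° = 1.122 m.
Energy conservation: Mgh = (3/4)Mv², so v = √(2gh/(1+k)) = √(2 × 10 × 1.122 / 1.5) ≈ 3.87 m/s.

v ≈ 3.87 m/s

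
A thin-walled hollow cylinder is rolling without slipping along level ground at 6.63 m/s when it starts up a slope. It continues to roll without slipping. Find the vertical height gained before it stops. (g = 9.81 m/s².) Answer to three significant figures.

h ≈ 4.48 m

The moment of inertia is MR², giving k ≡ I/(MR²) = 1.
Rolling without slipping gives ω = v/R, so the total kinetic energy is ½Mv² + ½Iω² = ½(1+k)Mv² = Mv².
All of this converts to potential energy at the highest point: Mv₀² = Mgh.
Thus h = (1+k)v₀²/(2g) = 2 × 6.63² / (2 × 9.81) ≈ 4.48 m.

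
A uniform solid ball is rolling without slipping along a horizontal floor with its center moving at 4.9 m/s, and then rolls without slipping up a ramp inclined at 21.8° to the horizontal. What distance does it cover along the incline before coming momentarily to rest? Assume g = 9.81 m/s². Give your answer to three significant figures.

The moment of inertia is (2/5)MR², giving k ≡ I/(MR²) = 0.4.
Since it rolls without slipping, ω = v/R and KE = ½Mv² + ½Iω² = ½(1+k)Mv² = (7/10)Mv².
Setting this equal to Mgh gives the vertical rise h = (1+k)v₀²/(2g) = 1.4×4.9²/(2×9.81) = 1.713 m.
Along the incline, d = h/sinθ = 1.713/sin21.8° ≈ 4.61 m.

d ≈ 4.61 m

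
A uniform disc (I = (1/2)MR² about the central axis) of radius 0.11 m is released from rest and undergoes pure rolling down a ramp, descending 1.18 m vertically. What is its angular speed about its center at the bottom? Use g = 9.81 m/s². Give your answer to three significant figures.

ω ≈ 35.7 rad/s

For this body I = (1/2)MR², i.e. k = I/(MR²) = 0.5.
The rolling condition ω = v/R makes the rotational term ½I(v/R)² = ½kMv², so KE_total = ½(1+k)Mv² = (3/4)Mv².
Energy conservation Mgh = ½(1+k)Mv² gives v = √(2gh/(1+k)) = √(2 × 9.81 × 1.18 / 1.5) = 3.929 m/s.
Then ω = v/R = 3.929 / 0.11 ≈ 35.7 rad/s.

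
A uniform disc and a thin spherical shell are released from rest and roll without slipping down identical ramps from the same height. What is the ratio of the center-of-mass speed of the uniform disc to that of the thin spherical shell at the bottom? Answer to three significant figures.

v_ratio ≈ 1.05

Each satisfies Mgh = ½(1+k)Mv² with k = I/(MR²), so v ∝ 1/√(1+k).
For the uniform disc k = 0.5; for the thin spherical shell k = 2/3.
v₁/v₂ = √((1+k₂)/(1+k₁)) = √(1.667/1.5) ≈ 1.05.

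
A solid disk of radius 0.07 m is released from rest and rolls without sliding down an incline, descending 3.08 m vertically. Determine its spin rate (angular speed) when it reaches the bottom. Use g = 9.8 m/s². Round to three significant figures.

For this body I = (1/2)MR², i.e. k = I/(MR²) = 0.5.
Pure rolling means v = ωR; then KE = ½Mv² + ½I(v/R)² = ½(1+k)Mv² = (3/4)Mv².
Energy conservation Mgh = ½(1+k)Mv² gives v = √(2gh/(1+k)) = √(2 × 9.8 × 3.08 / 1.5) = 6.344 m/s.
The angular speed follows from ω = v/R = 6.344/0.07 ≈ 90.6 rad/s.

ω ≈ 90.6 rad/s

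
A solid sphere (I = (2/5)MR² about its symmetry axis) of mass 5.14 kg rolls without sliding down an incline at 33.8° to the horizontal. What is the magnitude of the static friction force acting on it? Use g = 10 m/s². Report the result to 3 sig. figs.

For this body I = (2/5)MR², i.e. k = I/(MR²) = 0.4.
Along the incline Mg sinθ − f = Ma, and torque about the center fR = Iα = kMR²(a/R) gives f = kMa.
Combining, a = g sinθ/(1+k) and f = kMa = kMg sinθ/(1+k).
f = 0.4 × 5.14 × 10 × sin33.8° / 1.4 ≈ 8.17 N.

f ≈ 8.17 N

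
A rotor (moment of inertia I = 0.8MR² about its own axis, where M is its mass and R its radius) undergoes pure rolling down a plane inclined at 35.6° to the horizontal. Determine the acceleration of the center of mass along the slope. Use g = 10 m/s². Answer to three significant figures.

The moment of inertia is 0.8MR², giving k ≡ I/(MR²) = 0.8.
Newton's second law down the slope: Mg sinθ − f = Ma. The torque equation fR = Iα (with α = a/R) gives f = kMa.
Eliminating f: Mg sinθ = (1+k)Ma, so a = g sinθ/(1+k) = 10 × sin35.6° / 1.8 ≈ 3.23 m/s².

a ≈ 3.23 m/s²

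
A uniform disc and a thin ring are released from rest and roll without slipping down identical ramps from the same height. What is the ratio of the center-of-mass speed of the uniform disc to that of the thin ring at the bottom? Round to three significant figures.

Each satisfies Mgh = ½(1+k)Mv² with k = I/(MR²), so v ∝ 1/√(1+k).
For the uniform disc k = 0.5; for the thin ring k = 1.
v₁/v₂ = √((1+k₂)/(1+k₁)) = √(2/1.5) ≈ 1.15.

v_ratio ≈ 1.15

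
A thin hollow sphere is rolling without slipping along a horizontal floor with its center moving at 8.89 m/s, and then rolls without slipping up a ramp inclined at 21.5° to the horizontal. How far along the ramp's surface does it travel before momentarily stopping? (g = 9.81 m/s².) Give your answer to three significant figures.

The moment of inertia is (2/3)MR², giving k ≡ I/(MR²) = 2/3.
The rolling condition ω = v/R makes the rotational term ½I(v/R)² = ½kMv², so KE_total = ½(1+k)Mv² = (5/6)Mv².
Setting this equal to Mgh gives the vertical rise h = (1+k)v₀²/(2g) = 1.667×8.89²/(2×9.81) = 6.714 m.
Along the incline, d = h/sinθ = 6.714/sin21.5° ≈ 18.3 m.

d ≈ 18.3 m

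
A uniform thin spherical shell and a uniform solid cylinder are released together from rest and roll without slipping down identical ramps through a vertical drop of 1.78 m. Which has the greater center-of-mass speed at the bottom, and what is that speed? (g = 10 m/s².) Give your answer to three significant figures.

For rolling without slipping, Mgh = ½(1+k)Mv² where k = I/(MR²), so v = √(2gh/(1+k)).
Uniform thin spherical shell: k = 2/3, giving v = √(2×10×1.78/1.667) = 4.622 m/s.
Uniform solid cylinder: k = 0.5, giving v = √(2×10×1.78/1.5) = 4.872 m/s.
The smaller k wins: the uniform solid cylinder, at ≈ 4.87 m/s.

the uniform solid cylinder, at v ≈ 4.87 m/s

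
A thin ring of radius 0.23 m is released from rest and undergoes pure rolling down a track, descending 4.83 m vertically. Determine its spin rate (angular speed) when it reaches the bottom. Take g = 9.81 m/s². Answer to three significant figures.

ω ≈ 29.9 rad/s

With I = MR², the ratio k = I/(MR²) is 1.
Pure rolling means v = ωR; then KE = ½Mv² + ½I(v/R)² = ½(1+k)Mv² = Mv².
Energy conservation Mgh = ½(1+k)Mv² gives v = √(2gh/(1+k)) = √(2 × 9.81 × 4.83 / 2) = 6.883 m/s.
Then ω = v/R = 6.883 / 0.23 ≈ 29.9 rad/s.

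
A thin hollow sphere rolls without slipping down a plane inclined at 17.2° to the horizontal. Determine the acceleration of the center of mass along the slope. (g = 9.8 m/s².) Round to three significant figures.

The moment of inertia is (2/3)MR², giving k ≡ I/(MR²) = 2/3.
Along the incline Mg sinθ − f = Ma, and torque about the center fR = Iα = kMR²(a/R) gives f = kMa.
Eliminating f: Mg sinθ = (1+k)Ma, so a = g sinθ/(1+k) = 9.8 × sin17.2° / 1.667 ≈ 1.74 m/s².

a ≈ 1.74 m/s²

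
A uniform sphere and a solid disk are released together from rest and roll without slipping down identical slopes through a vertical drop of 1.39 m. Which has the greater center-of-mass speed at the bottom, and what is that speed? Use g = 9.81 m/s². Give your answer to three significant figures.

For rolling without slipping, Mgh = ½(1+k)Mv² where k = I/(MR²), so v = √(2gh/(1+k)).
Uniform sphere: k = 0.4, giving v = √(2×9.81×1.39/1.4) = 4.414 m/s.
Solid disk: k = 0.5, giving v = √(2×9.81×1.39/1.5) = 4.264 m/s.
The smaller k wins: the uniform sphere, at ≈ 4.41 m/s.

the uniform sphere, at v ≈ 4.41 m/s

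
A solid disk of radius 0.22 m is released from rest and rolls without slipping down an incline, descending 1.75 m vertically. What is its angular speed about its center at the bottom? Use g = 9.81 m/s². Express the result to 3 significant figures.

Here I = (1/2)MR², so the shape factor k = I/(MR²) = 0.5.
Rolling without slipping gives ω = v/R, so the total kinetic energy is ½Mv² + ½Iω² = ½(1+k)Mv² = (3/4)Mv².
Energy conservation Mgh = ½(1+k)Mv² gives v = √(2gh/(1+k)) = √(2 × 9.81 × 1.75 / 1.5) = 4.784 m/s.
The angular speed follows from ω = v/R = 4.784/0.22 ≈ 21.7 rad/s.

ω ≈ 21.7 rad/s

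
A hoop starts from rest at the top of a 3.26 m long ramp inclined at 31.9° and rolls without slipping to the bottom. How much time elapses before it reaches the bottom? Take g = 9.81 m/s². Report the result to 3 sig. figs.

t ≈ 1.59 s

Here I = MR², so the shape factor k = I/(MR²) = 1.
Newton's second law down the slope: Mg sinθ − f = Ma. The torque equation fR = Iα (with α = a/R) gives f = kMa.
Hence a = g sinθ/(1+k) = 9.81×sin31.9°/2 = 2.592 m/s².
Starting from rest, L = ½at², so t = √(2L/a) = √(2×3.26/2.592) ≈ 1.59 s.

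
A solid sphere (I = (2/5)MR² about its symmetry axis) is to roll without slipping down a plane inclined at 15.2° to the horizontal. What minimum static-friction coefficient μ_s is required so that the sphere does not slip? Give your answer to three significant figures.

With I = (2/5)MR², the ratio k = I/(MR²) is 0.4.
Translational: Mg sinθ − f = Ma. Rotational about the CM: fR = Iα = kMRa, so f = kMa.
These give a = g sinθ/(1+k) and the required friction f = kMg sinθ/(1+k).
The normal force is N = Mg cosθ, so μ_min = f/N = k tanθ/(1+k).
μ_min = 0.4 × tan15.2° / 1.4 ≈ 0.0776.

μ_min ≈ 0.0776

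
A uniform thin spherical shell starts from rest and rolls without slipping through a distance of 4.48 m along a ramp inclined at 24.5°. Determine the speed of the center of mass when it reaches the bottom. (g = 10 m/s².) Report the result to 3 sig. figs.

With I = (2/3)MR², the ratio k = I/(MR²) is 2/3.
Since it rolls without slipping, ω = v/R and KE = ½Mv² + ½Iω² = ½(1+k)Mv² = (5/6)Mv².
The vertical drop is h = L sinθ = 4.48 × sin24.5° = 1.858 m.
Setting Mgh = (5/6)Mv² gives v = √(2gh/(1+k)) = √(2·10·1.858/1.667) ≈ 4.72 m/s.

v ≈ 4.72 m/s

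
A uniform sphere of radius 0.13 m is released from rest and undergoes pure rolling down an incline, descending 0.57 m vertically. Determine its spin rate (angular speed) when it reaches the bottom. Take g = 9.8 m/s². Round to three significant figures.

With I = (2/5)MR², the ratio k = I/(MR²) is 0.4.
Rolling without slipping gives ω = v/R, so the total kinetic energy is ½Mv² + ½Iω² = ½(1+k)Mv² = (7/10)Mv².
Energy conservation Mgh = ½(1+k)Mv² gives v = √(2gh/(1+k)) = √(2 × 9.8 × 0.57 / 1.4) = 2.825 m/s.
Then ω = v/R = 2.825 / 0.13 ≈ 21.7 rad/s.

ω ≈ 21.7 rad/s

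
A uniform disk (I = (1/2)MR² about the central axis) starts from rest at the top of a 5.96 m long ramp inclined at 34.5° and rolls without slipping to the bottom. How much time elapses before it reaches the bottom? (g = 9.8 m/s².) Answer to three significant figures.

t ≈ 1.79 s

For this body I = (1/2)MR², i.e. k = I/(MR²) = 0.5.
Translational: Mg sinθ − f = Ma. Rotational about the CM: fR = Iα = kMRa, so f = kMa.
Hence a = g sinθ/(1+k) = 9.8×sin34.5°/1.5 = 3.701 m/s².
Starting from rest, L = ½at², so t = √(2L/a) = √(2×5.96/3.701) ≈ 1.79 s.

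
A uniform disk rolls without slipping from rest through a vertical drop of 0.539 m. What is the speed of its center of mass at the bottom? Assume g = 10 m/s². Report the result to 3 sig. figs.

With I = (1/2)MR², the ratio k = I/(MR²) is 0.5.
Rolling without slipping gives ω = v/R, so the total kinetic energy is ½Mv² + ½Iω² = ½(1+k)Mv² = (3/4)Mv².
Setting Mgh = (3/4)Mv² gives v = √(2gh/(1+k)) = √(2·10·0.539/1.5) ≈ 2.68 m/s.

v ≈ 2.68 m/s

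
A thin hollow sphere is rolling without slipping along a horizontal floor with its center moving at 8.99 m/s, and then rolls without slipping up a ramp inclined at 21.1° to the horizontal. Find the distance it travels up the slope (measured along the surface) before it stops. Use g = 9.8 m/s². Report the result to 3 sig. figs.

For this body I = (2/3)MR², i.e. k = I/(MR²) = 2/3.
Rolling without slipping gives ω = v/R, so the total kinetic energy is ½Mv² + ½Iω² = ½(1+k)Mv² = (5/6)Mv².
Setting this equal to Mgh gives the vertical rise h = (1+k)v₀²/(2g) = 1.667×8.99²/(2×9.8) = 6.872 m.
The distance along the slope is d = h/sinθ = 6.872/sin21.1° ≈ 19.1 m.

d ≈ 19.1 m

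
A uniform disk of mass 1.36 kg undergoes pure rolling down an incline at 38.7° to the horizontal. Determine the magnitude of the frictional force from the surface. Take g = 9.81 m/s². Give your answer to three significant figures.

f ≈ 2.78 N

Here I = (1/2)MR², so the shape factor k = I/(MR²) = 0.5.
Along the incline Mg sinθ − f = Ma, and torque about the center fR = Iα = kMR²(a/R) gives f = kMa.
Combining, a = g sinθ/(1+k) and f = kMa = kMg sinθ/(1+k).
f = 0.5 × 1.36 × 9.81 × sin38.7° / 1.5 ≈ 2.78 N.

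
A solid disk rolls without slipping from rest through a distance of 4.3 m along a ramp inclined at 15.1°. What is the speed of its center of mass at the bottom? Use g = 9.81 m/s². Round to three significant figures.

v ≈ 3.83 m/s

For this body I = (1/2)MR², i.e. k = I/(MR²) = 0.5.
Rolling without slipping gives ω = v/R, so the total kinetic energy is ½Mv² + ½Iω² = ½(1+k)Mv² = (3/4)Mv².
The vertical drop is h = L sinθ = 4.3 × sin15.1° = 1.12 m.
Energy conservation: Mgh = (3/4)Mv², so v = √(2gh/(1+k)) = √(2 × 9.81 × 1.12 / 1.5) ≈ 3.83 m/s.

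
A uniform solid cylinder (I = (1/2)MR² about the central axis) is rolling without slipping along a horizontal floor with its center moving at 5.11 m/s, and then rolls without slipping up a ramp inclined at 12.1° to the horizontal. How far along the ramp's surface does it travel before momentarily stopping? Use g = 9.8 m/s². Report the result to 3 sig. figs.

With I = (1/2)MR², the ratio k = I/(MR²) is 0.5.
Rolling without slipping gives ω = v/R, so the total kinetic energy is ½Mv² + ½Iω² = ½(1+k)Mv² = (3/4)Mv².
Setting this equal to Mgh gives the vertical rise h = (1+k)v₀²/(2g) = 1.5×5.11²/(2×9.8) = 1.998 m.
The distance along the slope is d = h/sinθ = 1.998/sin12.1° ≈ 9.53 m.

d ≈ 9.53 m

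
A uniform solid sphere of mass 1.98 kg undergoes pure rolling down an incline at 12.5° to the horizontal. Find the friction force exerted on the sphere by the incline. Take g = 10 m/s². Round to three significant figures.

The moment of inertia is (2/5)MR², giving k ≡ I/(MR²) = 0.4.
Newton's second law down the slope: Mg sinθ − f = Ma. The torque equation fR = Iα (with α = a/R) gives f = kMa.
Combining, a = g sinθ/(1+k) and f = kMa = kMg sinθ/(1+k).
f = 0.4 × 1.98 × 10 × sin12.5° / 1.4 ≈ 1.22 N.

f ≈ 1.22 N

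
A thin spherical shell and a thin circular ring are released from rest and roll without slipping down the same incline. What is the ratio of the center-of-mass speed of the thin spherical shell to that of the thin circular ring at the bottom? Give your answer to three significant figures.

v_ratio ≈ 1.10

Each satisfies Mgh = ½(1+k)Mv² with k = I/(MR²), so v ∝ 1/√(1+k).
For the thin spherical shell k = 2/3; for the thin circular ring k = 1.
v₁/v₂ = √((1+k₂)/(1+k₁)) = √(2/1.667) ≈ 1.10.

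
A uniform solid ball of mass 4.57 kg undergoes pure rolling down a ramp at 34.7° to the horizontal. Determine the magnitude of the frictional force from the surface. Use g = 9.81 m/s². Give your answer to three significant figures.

The moment of inertia is (2/5)MR², giving k ≡ I/(MR²) = 0.4.
Along the incline Mg sinθ − f = Ma, and torque about the center fR = Iα = kMR²(a/R) gives f = kMa.
Combining, a = g sinθ/(1+k) and f = kMa = kMg sinθ/(1+k).
f = 0.4 × 4.57 × 9.81 × sin34.7° / 1.4 ≈ 7.29 N.

f ≈ 7.29 N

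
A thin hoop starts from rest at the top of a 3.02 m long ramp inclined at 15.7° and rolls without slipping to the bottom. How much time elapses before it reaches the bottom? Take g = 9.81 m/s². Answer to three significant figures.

With I = MR², the ratio k = I/(MR²) is 1.
Newton's second law down the slope: Mg sinθ − f = Ma. The torque equation fR = Iα (with α = a/R) gives f = kMa.
Hence a = g sinθ/(1+k) = 9.81×sin15.7°/2 = 1.327 m/s².
Starting from rest, L = ½at², so t = √(2L/a) = √(2×3.02/1.327) ≈ 2.13 s.

t ≈ 2.13 s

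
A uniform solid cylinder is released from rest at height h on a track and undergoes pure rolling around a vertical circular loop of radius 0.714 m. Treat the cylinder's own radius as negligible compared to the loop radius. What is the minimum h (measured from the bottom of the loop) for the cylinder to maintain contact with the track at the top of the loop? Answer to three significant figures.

h_min ≈ 1.96 m

The moment of inertia is (1/2)MR², giving k ≡ I/(MR²) = 0.5.
At the top, contact is just lost when gravity alone supplies the centripetal force: Mg = Mv_top²/r, i.e. v_top² = gr.
With ω = v/R, the kinetic energy at speed v is ½(1+k)Mv² = (3/4)Mv².
Energy conservation from release (height h) to the top (height 2r): Mgh = Mg(2r) + (3/4)M·gr.
Thus h_min = 2r + (1+k)r/2 = r(2 + 1.5/2) = 0.714 × 2.75 ≈ 1.96 m.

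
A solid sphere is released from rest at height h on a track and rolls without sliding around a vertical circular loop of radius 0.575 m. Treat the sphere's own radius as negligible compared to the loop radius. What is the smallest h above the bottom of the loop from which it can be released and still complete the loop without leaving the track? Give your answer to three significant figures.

With I = (2/5)MR², the ratio k = I/(MR²) is 0.4.
At the top of the loop, the minimum-contact condition is Mg = Mv_top²/r, so v_top² = gr.
With ω = v/R, the kinetic energy at speed v is ½(1+k)Mv² = (7/10)Mv².
Energy conservation from release (height h) to the top (height 2r): Mgh = Mg(2r) + (7/10)M·gr.
Thus h_min = 2r + (1+k)r/2 = r(2 + 1.4/2) = 0.575 × 2.7 ≈ 1.55 m.

h_min ≈ 1.55 m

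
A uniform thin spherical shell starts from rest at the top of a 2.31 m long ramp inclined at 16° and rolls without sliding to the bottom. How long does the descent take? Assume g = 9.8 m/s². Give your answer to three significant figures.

The moment of inertia is (2/3)MR², giving k ≡ I/(MR²) = 2/3.
Along the incline Mg sinθ − f = Ma, and torque about the center fR = Iα = kMR²(a/R) gives f = kMa.
Hence a = g sinθ/(1+k) = 9.8×sin16°/1.667 = 1.621 m/s².
With constant a from rest, t = √(2L/a) = √(2·2.31/1.621) ≈ 1.69 s.

t ≈ 1.69 s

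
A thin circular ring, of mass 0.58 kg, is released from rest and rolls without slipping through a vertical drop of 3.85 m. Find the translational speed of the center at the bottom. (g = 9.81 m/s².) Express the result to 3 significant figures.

v ≈ 6.15 m/s

The moment of inertia is MR², giving k ≡ I/(MR²) = 1.
Rolling without slipping gives ω = v/R, so the total kinetic energy is ½Mv² + ½Iω² = ½(1+k)Mv² = Mv².
Energy conservation: Mgh = Mv², so v = √(2gh/(1+k)) = √(2 × 9.81 × 3.85 / 2) ≈ 6.15 m/s.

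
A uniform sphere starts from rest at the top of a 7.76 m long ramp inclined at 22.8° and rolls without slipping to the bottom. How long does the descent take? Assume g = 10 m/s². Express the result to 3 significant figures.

With I = (2/5)MR², the ratio k = I/(MR²) is 0.4.
Along the incline Mg sinθ − f = Ma, and torque about the center fR = Iα = kMR²(a/R) gives f = kMa.
Hence a = g sinθ/(1+k) = 10×sin22.8°/1.4 = 2.768 m/s².
With constant a from rest, t = √(2L/a) = √(2·7.76/2.768) ≈ 2.37 s.

t ≈ 2.37 s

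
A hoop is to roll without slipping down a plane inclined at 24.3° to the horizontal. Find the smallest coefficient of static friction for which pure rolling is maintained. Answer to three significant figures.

Here I = MR², so the shape factor k = I/(MR²) = 1.
Translational: Mg sinθ − f = Ma. Rotational about the CM: fR = Iα = kMRa, so f = kMa.
These give a = g sinθ/(1+k) and the required friction f = kMg sinθ/(1+k).
The normal force is N = Mg cosθ, so μ_min = f/N = k tanθ/(1+k).
μ_min = 1 × tan24.3° / 2 ≈ 0.226.

μ_min ≈ 0.226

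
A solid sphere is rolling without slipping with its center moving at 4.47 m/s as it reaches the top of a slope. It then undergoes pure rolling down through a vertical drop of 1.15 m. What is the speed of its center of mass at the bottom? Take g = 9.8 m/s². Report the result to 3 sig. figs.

The moment of inertia is (2/5)MR², giving k ≡ I/(MR²) = 0.4.
The rolling condition ω = v/R makes the rotational term ½I(v/R)² = ½kMv², so KE_total = ½(1+k)Mv² = (7/10)Mv².
Energy conservation: (7/10)Mv₀² + Mgh = (7/10)Mv², so v² = v₀² + 2gh/(1+k).
v = √(4.47² + 2×9.8×1.15/1.4) = √36.08 ≈ 6.01 m/s.

v ≈ 6.01 m/s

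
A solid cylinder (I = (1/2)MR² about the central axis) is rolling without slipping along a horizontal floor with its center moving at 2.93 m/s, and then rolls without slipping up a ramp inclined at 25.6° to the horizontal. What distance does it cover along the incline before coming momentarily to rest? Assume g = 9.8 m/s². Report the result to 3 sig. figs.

For this body I = (1/2)MR², i.e. k = I/(MR²) = 0.5.
The rolling condition ω = v/R makes the rotational term ½I(v/R)² = ½kMv², so KE_total = ½(1+k)Mv² = (3/4)Mv².
Setting this equal to Mgh gives the vertical rise h = (1+k)v₀²/(2g) = 1.5×2.93²/(2×9.8) = 0.657 m.
Along the incline, d = h/sinθ = 0.657/sin25.6° ≈ 1.52 m.

d ≈ 1.52 m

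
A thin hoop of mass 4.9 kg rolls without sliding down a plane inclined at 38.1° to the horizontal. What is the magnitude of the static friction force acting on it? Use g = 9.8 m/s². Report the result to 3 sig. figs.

For this body I = MR², i.e. k = I/(MR²) = 1.
Along the incline Mg sinθ − f = Ma, and torque about the center fR = Iα = kMR²(a/R) gives f = kMa.
Combining, a = g sinθ/(1+k) and f = kMa = kMg sinθ/(1+k).
f = 1 × 4.9 × 9.8 × sin38.1° / 2 ≈ 14.8 N.

f ≈ 14.8 N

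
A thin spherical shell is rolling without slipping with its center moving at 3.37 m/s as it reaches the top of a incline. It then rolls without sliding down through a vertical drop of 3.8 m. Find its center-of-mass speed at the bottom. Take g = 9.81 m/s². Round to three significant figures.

The moment of inertia is (2/3)MR², giving k ≡ I/(MR²) = 2/3.
Rolling without slipping gives ω = v/R, so the total kinetic energy is ½Mv² + ½Iω² = ½(1+k)Mv² = (5/6)Mv².
Conserving energy between top and bottom: (5/6)Mv² = (5/6)Mv₀² + Mgh, hence v² = v₀² + 2gh/(1+k).
v = √(3.37² + 2×9.81×3.8/1.667) = √56.09 ≈ 7.49 m/s.

v ≈ 7.49 m/s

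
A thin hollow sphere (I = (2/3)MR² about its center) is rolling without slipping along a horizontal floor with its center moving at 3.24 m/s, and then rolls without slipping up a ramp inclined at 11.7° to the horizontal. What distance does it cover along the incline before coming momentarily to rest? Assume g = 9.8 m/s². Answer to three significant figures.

d ≈ 4.40 m

With I = (2/3)MR², the ratio k = I/(MR²) is 2/3.
The rolling condition ω = v/R makes the rotational term ½I(v/R)² = ½kMv², so KE_total = ½(1+k)Mv² = (5/6)Mv².
Setting this equal to Mgh gives the vertical rise h = (1+k)v₀²/(2g) = 1.667×3.24²/(2×9.8) = 0.8927 m.
The distance along the slope is d = h/sinθ = 0.8927/sin11.7° ≈ 4.40 m.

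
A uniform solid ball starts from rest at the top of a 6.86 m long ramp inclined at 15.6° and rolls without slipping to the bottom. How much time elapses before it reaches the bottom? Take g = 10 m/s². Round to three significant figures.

For this body I = (2/5)MR², i.e. k = I/(MR²) = 0.4.
Along the incline Mg sinθ − f = Ma, and torque about the center fR = Iα = kMR²(a/R) gives f = kMa.
Hence a = g sinθ/(1+k) = 10×sin15.6°/1.4 = 1.921 m/s².
With constant a from rest, t = √(2L/a) = √(2·6.86/1.921) ≈ 2.67 s.

t ≈ 2.67 s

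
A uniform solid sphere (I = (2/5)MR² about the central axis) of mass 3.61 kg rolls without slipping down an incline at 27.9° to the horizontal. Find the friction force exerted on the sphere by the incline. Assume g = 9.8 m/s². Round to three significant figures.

Here I = (2/5)MR², so the shape factor k = I/(MR²) = 0.4.
Newton's second law down the slope: Mg sinθ − f = Ma. The torque equation fR = Iα (with α = a/R) gives f = kMa.
Combining, a = g sinθ/(1+k) and f = kMa = kMg sinθ/(1+k).
f = 0.4 × 3.61 × 9.8 × sin27.9° / 1.4 ≈ 4.73 N.

f ≈ 4.73 N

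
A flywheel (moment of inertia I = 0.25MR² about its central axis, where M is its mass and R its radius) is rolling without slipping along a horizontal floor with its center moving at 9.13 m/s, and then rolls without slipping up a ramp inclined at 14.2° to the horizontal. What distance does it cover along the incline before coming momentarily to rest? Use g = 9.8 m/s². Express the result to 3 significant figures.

d ≈ 21.7 m

Here I = 0.25MR², so the shape factor k = I/(MR²) = 0.25.
Rolling without slipping gives ω = v/R, so the total kinetic energy is ½Mv² + ½Iω² = ½(1+k)Mv² = (5/8)Mv².
Setting this equal to Mgh gives the vertical rise h = (1+k)v₀²/(2g) = 1.25×9.13²/(2×9.8) = 5.316 m.
Along the incline, d = h/sinθ = 5.316/sin14.2° ≈ 21.7 m.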